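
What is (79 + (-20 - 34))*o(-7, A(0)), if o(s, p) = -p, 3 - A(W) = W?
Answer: -75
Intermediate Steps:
A(W) = 3 - W
(79 + (-20 - 34))*o(-7, A(0)) = (79 + (-20 - 34))*(-(3 - 1*0)) = (79 - 54)*(-(3 + 0)) = 25*(-1*3) = 25*(-3) = -75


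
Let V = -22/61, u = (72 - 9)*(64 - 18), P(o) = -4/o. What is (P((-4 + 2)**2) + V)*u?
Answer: -240534/61 ≈ -3943.2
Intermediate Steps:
u = 2898 (u = 63*46 = 2898)
V = -22/61 (V = -22*1/61 = -22/61 ≈ -0.36066)
(P((-4 + 2)**2) + V)*u = (-4/(-4 + 2)**2 - 22/61)*2898 = (-4/((-2)**2) - 22/61)*2898 = (-4/4 - 22/61)*2898 = (-4*1/4 - 22/61)*2898 = (-1 - 22/61)*2898 = -83/61*2898 = -240534/61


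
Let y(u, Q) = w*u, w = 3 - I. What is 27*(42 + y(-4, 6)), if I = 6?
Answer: 1458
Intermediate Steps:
w = -3 (w = 3 - 1*6 = 3 - 6 = -3)
y(u, Q) = -3*u
27*(42 + y(-4, 6)) = 27*(42 - 3*(-4)) = 27*(42 + 12) = 27*54 = 1458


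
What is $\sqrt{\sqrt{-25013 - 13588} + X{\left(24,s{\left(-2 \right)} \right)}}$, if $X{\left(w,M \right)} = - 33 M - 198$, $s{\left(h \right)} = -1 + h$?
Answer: $\sqrt{-99 + 3 i \sqrt{4289}} \approx 7.7783 + 12.629 i$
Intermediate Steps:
$X{\left(w,M \right)} = -198 - 33 M$
$\sqrt{\sqrt{-25013 - 13588} + X{\left(24,s{\left(-2 \right)} \right)}} = \sqrt{\sqrt{-25013 - 13588} - \left(198 + 33 \left(-1 - 2\right)\right)} = \sqrt{\sqrt{-38601} - 99} = \sqrt{3 i \sqrt{4289} + \left(-198 + 99\right)} = \sqrt{3 i \sqrt{4289} - 99} = \sqrt{-99 + 3 i \sqrt{4289}}$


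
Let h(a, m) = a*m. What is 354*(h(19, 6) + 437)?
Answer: 195054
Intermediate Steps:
354*(h(19, 6) + 437) = 354*(19*6 + 437) = 354*(114 + 437) = 354*551 = 195054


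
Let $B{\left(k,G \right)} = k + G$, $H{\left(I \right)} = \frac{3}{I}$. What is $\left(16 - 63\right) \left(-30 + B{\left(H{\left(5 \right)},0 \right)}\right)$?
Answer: $\frac{6909}{5} \approx 1381.8$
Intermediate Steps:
$B{\left(k,G \right)} = G + k$
$\left(16 - 63\right) \left(-30 + B{\left(H{\left(5 \right)},0 \right)}\right) = \left(16 - 63\right) \left(-30 + \left(0 + \frac{3}{5}\right)\right) = \left(16 - 63\right) \left(-30 + \left(0 + 3 \cdot \frac{1}{5}\right)\right) = - 47 \left(-30 + \left(0 + \frac{3}{5}\right)\right) = - 47 \left(-30 + \frac{3}{5}\right) = \left(-47\right) \left(- \frac{147}{5}\right) = \frac{6909}{5}$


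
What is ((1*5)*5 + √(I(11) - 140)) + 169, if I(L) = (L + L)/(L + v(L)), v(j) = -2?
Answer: 194 + I*√1238/3 ≈ 194.0 + 11.728*I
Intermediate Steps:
I(L) = 2*L/(-2 + L) (I(L) = (L + L)/(L - 2) = (2*L)/(-2 + L) = 2*L/(-2 + L))
((1*5)*5 + √(I(11) - 140)) + 169 = ((1*5)*5 + √(2*11/(-2 + 11) - 140)) + 169 = (5*5 + √(2*11/9 - 140)) + 169 = (25 + √(2*11*(⅑) - 140)) + 169 = (25 + √(22/9 - 140)) + 169 = (25 + √(-1238/9)) + 169 = (25 + I*√1238/3) + 169 = 194 + I*√1238/3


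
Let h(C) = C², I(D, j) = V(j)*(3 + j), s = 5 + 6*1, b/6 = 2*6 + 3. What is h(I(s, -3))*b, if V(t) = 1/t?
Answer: 0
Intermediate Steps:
b = 90 (b = 6*(2*6 + 3) = 6*(12 + 3) = 6*15 = 90)
s = 11 (s = 5 + 6 = 11)
I(D, j) = (3 + j)/j
h(I(s, -3))*b = ((3 - 3)/(-3))²*90 = (-⅓*0)²*90 = 0²*90 = 0*90 = 0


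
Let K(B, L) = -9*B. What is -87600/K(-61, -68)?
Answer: -29200/183 ≈ -159.56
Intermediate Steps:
-87600/K(-61, -68) = -87600/((-9*(-61))) = -87600/549 = -87600*1/549 = -29200/183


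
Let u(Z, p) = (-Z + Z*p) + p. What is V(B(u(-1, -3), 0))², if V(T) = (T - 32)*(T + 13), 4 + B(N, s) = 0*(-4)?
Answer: 104976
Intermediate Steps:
u(Z, p) = p - Z + Z*p
B(N, s) = -4 (B(N, s) = -4 + 0*(-4) = -4 + 0 = -4)
V(T) = (-32 + T)*(13 + T)
V(B(u(-1, -3), 0))² = (-416 + (-4)² - 19*(-4))² = (-416 + 16 + 76)² = (-324)² = 104976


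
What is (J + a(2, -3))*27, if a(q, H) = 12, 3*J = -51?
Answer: -135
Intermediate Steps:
J = -17 (J = (⅓)*(-51) = -17)
(J + a(2, -3))*27 = (-17 + 12)*27 = -5*27 = -135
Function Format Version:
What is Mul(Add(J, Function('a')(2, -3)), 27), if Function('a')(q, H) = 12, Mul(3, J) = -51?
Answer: -135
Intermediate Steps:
J = -17 (J = Mul(Rational(1, 3), -51) = -17)
Mul(Add(J, Function('a')(2, -3)), 27) = Mul(Add(-17, 12), 27) = Mul(-5, 27) = -135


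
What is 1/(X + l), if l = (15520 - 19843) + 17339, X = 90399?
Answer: 1/103415 ≈ 9.6698e-6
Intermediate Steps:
l = 13016 (l = -4323 + 17339 = 13016)
1/(X + l) = 1/(90399 + 13016) = 1/103415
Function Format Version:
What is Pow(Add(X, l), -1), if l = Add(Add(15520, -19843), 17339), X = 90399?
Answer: Rational(1, 103415) ≈ 9.6698e-6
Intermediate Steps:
l = 13016 (l = Add(-4323, 17339) = 13016)
Pow(Add(X, l), -1) = Pow(Add(90399, 13016), -1) = Pow(103415, -1) = Rational(1, 103415)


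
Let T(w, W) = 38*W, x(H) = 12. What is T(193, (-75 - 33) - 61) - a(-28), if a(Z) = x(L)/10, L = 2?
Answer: -32116/5 ≈ -6423.2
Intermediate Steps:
a(Z) = 6/5 (a(Z) = 12/10 = 12*(1/10) = 6/5)
T(193, (-75 - 33) - 61) - a(-28) = 38*((-75 - 33) - 61) - 1*6/5 = 38*(-108 - 61) - 6/5 = 38*(-169) - 6/5 = -6422 - 6/5 = -32116/5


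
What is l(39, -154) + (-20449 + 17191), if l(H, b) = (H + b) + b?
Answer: -3527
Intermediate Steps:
l(H, b) = H + 2*b
l(39, -154) + (-20449 + 17191) = (39 + 2*(-154)) + (-20449 + 17191) = (39 - 308) - 3258 = -269 - 3258 = -3527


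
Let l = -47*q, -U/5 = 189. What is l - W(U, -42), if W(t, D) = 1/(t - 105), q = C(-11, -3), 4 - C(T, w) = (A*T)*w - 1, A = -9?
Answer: -14903699/1050 ≈ -14194.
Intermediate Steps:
C(T, w) = 5 + 9*T*w (C(T, w) = 4 - ((-9*T)*w - 1) = 4 - (-9*T*w - 1) = 4 - (-1 - 9*T*w) = 4 + (1 + 9*T*w) = 5 + 9*T*w)
U = -945 (U = -5*189 = -945)
q = 302 (q = 5 + 9*(-11)*(-3) = 5 + 297 = 302)
l = -14194 (l = -47*302 = -14194)
W(t, D) = 1/(-105 + t)
l - W(U, -42) = -14194 - 1/(-105 - 945) = -14194 - 1/(-1050) = -14194 - 1*(-1/1050) = -14194 + 1/1050 = -14903699/1050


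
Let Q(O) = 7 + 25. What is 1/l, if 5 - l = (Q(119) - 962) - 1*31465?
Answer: 1/32400 ≈ 3.0864e-5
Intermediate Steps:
Q(O) = 32
l = 32400 (l = 5 - ((32 - 962) - 1*31465) = 5 - (-930 - 31465) = 5 - 1*(-32395) = 5 + 32395 = 32400)
1/l = 1/32400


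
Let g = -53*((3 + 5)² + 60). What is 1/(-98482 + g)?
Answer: -1/105054 ≈ -9.5189e-6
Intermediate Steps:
g = -6572 (g = -53*(8² + 60) = -53*(64 + 60) = -53*124 = -6572)
1/(-98482 + g) = 1/(-98482 - 6572) = 1/(-105054) = -1/105054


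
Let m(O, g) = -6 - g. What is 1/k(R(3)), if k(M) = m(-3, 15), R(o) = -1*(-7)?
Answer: -1/21 ≈ -0.047619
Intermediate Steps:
R(o) = 7
k(M) = -21 (k(M) = -6 - 1*15 = -6 - 15 = -21)
1/k(R(3)) = 1/(-21) = -1/21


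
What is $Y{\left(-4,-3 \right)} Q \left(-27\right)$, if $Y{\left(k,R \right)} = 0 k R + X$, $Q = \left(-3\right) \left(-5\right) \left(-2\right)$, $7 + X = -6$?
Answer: $-10530$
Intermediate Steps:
$X = -13$ ($X = -7 - 6 = -13$)
$Q = -30$ ($Q = 15 \left(-2\right) = -30$)
$Y{\left(k,R \right)} = -13$ ($Y{\left(k,R \right)} = 0 k R - 13 = 0 R - 13 = 0 - 13 = -13$)
$Y{\left(-4,-3 \right)} Q \left(-27\right) = \left(-13\right) \left(-30\right) \left(-27\right) = 390 \left(-27\right) = -10530$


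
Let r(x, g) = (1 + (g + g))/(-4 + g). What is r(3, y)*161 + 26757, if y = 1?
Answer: 26596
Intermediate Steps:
r(x, g) = (1 + 2*g)/(-4 + g)
r(3, y)*161 + 26757 = ((1 + 2*1)/(-4 + 1))*161 + 26757 = ((1 + 2)/(-3))*161 + 26757 = -1/3*3*161 + 26757 = -1*161 + 26757 = -161 + 26757 = 26596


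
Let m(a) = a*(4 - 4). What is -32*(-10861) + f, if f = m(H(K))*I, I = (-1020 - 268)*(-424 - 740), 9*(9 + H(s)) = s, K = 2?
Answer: 347552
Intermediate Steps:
H(s) = -9 + s/9
m(a) = 0 (m(a) = a*0 = 0)
I = 1499232 (I = -1288*(-1164) = 1499232)
f = 0 (f = 0*1499232 = 0)
-32*(-10861) + f = -32*(-10861) + 0 = 347552 + 0 = 347552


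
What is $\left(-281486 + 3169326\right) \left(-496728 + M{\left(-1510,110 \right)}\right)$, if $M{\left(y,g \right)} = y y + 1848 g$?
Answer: $5737133111680$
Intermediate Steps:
$M{\left(y,g \right)} = y^{2} + 1848 g$
$\left(-281486 + 3169326\right) \left(-496728 + M{\left(-1510,110 \right)}\right) = \left(-281486 + 3169326\right) \left(-496728 + \left(\left(-1510\right)^{2} + 1848 \cdot 110\right)\right) = 2887840 \left(-496728 + \left(2280100 + 203280\right)\right) = 2887840 \left(-496728 + 2483380\right) = 2887840 \cdot 1986652 = 5737133111680$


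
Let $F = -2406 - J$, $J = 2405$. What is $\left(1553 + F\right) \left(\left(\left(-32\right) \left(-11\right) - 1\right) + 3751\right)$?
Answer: $-13364316$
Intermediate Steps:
$F = -4811$ ($F = -2406 - 2405 = -4811$)
$\left(1553 + F\right) \left(\left(\left(-32\right) \left(-11\right) - 1\right) + 3751\right) = \left(1553 - 4811\right) \left(\left(\left(-32\right) \left(-11\right) - 1\right) + 3751\right) = - 3258 \left(\left(352 - 1\right) + 3751\right) = - 3258 \left(351 + 3751\right) = \left(-3258\right) 4102 = -13364316$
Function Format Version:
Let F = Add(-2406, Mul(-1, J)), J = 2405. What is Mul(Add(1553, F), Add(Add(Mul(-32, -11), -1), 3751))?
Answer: -13364316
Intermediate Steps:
F = -4811 (F = Add(-2406, Mul(-1, 2405)) = Add(-2406, -2405) = -4811)
Mul(Add(1553, F), Add(Add(Mul(-32, -11), -1), 3751)) = Mul(Add(1553, -4811), Add(Add(Mul(-32, -11), -1), 3751)) = Mul(-3258, Add(Add(352, -1), 3751)) = Mul(-3258, Add(351, 3751)) = Mul(-3258, 4102) = -13364316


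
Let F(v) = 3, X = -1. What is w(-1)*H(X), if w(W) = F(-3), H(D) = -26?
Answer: -78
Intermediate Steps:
w(W) = 3
w(-1)*H(X) = 3*(-26) = -78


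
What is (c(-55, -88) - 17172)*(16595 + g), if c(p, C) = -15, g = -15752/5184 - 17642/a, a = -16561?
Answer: -1020154611618343/3577176 ≈ -2.8518e+8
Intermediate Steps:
g = -21176593/10731528 (g = -15752/5184 - 17642/(-16561) = -15752*1/5184 - 17642*(-1/16561) = -1969/648 + 17642/16561 = -21176593/10731528 ≈ -1.9733)
(c(-55, -88) - 17172)*(16595 + g) = (-15 - 17172)*(16595 - 21176593/10731528) = -17187*178068530567/10731528 = -1020154611618343/3577176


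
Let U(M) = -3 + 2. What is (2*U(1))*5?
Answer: -10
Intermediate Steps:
U(M) = -1
(2*U(1))*5 = (2*(-1))*5 = -2*5 = -10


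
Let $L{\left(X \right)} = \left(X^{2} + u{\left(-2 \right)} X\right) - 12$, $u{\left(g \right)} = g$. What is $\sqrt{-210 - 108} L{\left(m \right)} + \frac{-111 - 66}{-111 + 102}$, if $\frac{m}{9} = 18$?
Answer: $\frac{59}{3} + 25908 i \sqrt{318} \approx 19.667 + 4.6201 \cdot 10^{5} i$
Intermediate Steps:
$m = 162$ ($m = 9 \cdot 18 = 162$)
$L{\left(X \right)} = -12 + X^{2} - 2 X$ ($L{\left(X \right)} = \left(X^{2} - 2 X\right) - 12 = -12 + X^{2} - 2 X$)
$\sqrt{-210 - 108} L{\left(m \right)} + \frac{-111 - 66}{-111 + 102} = \sqrt{-210 - 108} \left(-12 + 162^{2} - 324\right) + \frac{-111 - 66}{-111 + 102} = \sqrt{-318} \left(-12 + 26244 - 324\right) - \frac{177}{-9} = i \sqrt{318} \cdot 25908 - - \frac{59}{3} = 25908 i \sqrt{318} + \frac{59}{3} = \frac{59}{3} + 25908 i \sqrt{318}$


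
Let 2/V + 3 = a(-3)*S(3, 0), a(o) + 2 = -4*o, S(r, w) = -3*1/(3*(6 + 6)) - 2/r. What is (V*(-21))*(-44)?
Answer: -176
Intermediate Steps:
S(r, w) = -1/12 - 2/r (S(r, w) = -3/(12*3) - 2/r = -3/36 - 2/r = -3*1/36 - 2/r = -1/12 - 2/r)
a(o) = -2 - 4*o
V = -4/21 (V = 2/(-3 + (-2 - 4*(-3))*((1/12)*(-24 - 1*3)/3)) = 2/(-3 + (-2 + 12)*((1/12)*(⅓)*(-24 - 3))) = 2/(-3 + 10*((1/12)*(⅓)*(-27))) = 2/(-3 + 10*(-¾)) = 2/(-3 - 15/2) = 2/(-21/2) = 2*(-2/21) = -4/21 ≈ -0.19048)
(V*(-21))*(-44) = -4/21*(-21)*(-44) = 4*(-44) = -176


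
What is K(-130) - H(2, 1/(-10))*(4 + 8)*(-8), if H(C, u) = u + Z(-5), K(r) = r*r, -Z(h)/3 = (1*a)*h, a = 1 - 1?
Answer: 84452/5 ≈ 16890.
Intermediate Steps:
a = 0
Z(h) = 0 (Z(h) = -3*1*0*h = -0*h = -3*0 = 0)
K(r) = r²
H(C, u) = u (H(C, u) = u + 0 = u)
K(-130) - H(2, 1/(-10))*(4 + 8)*(-8) = (-130)² - (4 + 8)*(-8)/(-10) = 16900 - (-1)*12*(-8)/10 = 16900 - (-1)*(-96)/10 = 16900 - 1*48/5 = 16900 - 48/5 = 84452/5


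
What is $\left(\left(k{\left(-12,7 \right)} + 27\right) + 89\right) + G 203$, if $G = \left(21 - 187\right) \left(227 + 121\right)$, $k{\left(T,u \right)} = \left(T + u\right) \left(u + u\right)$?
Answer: $-11726858$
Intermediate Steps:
$k{\left(T,u \right)} = 2 u \left(T + u\right)$ ($k{\left(T,u \right)} = \left(T + u\right) 2 u = 2 u \left(T + u\right)$)
$G = -57768$ ($G = \left(-166\right) 348 = -57768$)
$\left(\left(k{\left(-12,7 \right)} + 27\right) + 89\right) + G 203 = \left(\left(2 \cdot 7 \left(-12 + 7\right) + 27\right) + 89\right) - 11726904 = \left(\left(2 \cdot 7 \left(-5\right) + 27\right) + 89\right) - 11726904 = \left(\left(-70 + 27\right) + 89\right) - 11726904 = \left(-43 + 89\right) - 11726904 = 46 - 11726904 = -11726858$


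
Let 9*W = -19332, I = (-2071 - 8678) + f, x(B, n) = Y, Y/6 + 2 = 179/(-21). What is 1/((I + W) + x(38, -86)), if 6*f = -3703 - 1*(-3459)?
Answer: -21/273017 ≈ -7.6918e-5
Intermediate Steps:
Y = -442/7 (Y = -12 + 6*(179/(-21)) = -12 + 6*(179*(-1/21)) = -12 + 6*(-179/21) = -12 - 358/7 = -442/7 ≈ -63.143)
x(B, n) = -442/7
f = -122/3 (f = (-3703 - 1*(-3459))/6 = (-3703 + 3459)/6 = (1/6)*(-244) = -122/3 ≈ -40.667)
I = -32369/3 (I = (-2071 - 8678) - 122/3 = -10749 - 122/3 = -32369/3 ≈ -10790.)
W = -2148 (W = (1/9)*(-19332) = -2148)
1/((I + W) + x(38, -86)) = 1/((-32369/3 - 2148) - 442/7) = 1/(-38813/3 - 442/7) = 1/(-273017/21) = -21/273017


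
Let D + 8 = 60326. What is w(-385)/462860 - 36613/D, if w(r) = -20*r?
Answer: -824112229/1395939474 ≈ -0.59036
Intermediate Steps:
D = 60318 (D = -8 + 60326 = 60318)
w(-385)/462860 - 36613/D = -20*(-385)/462860 - 36613/60318 = 7700*(1/462860) - 36613*1/60318 = 385/23143 - 36613/60318 = -824112229/1395939474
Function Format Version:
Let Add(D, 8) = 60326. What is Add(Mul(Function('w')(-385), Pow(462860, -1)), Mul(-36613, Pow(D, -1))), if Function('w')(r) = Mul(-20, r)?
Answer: Rational(-824112229, 1395939474) ≈ -0.59036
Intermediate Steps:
D = 60318 (D = Add(-8, 60326) = 60318)
Add(Mul(Function('w')(-385), Pow(462860, -1)), Mul(-36613, Pow(D, -1))) = Add(Mul(Mul(-20, -385), Pow(462860, -1)), Mul(-36613, Pow(60318, -1))) = Add(Mul(7700, Rational(1, 462860)), Mul(-36613, Rational(1, 60318))) = Add(Rational(385, 23143), Rational(-36613, 60318)) = Rational(-824112229, 1395939474)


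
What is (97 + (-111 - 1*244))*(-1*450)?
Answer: 116100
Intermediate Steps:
(97 + (-111 - 1*244))*(-1*450) = (97 + (-111 - 244))*(-450) = (97 - 355)*(-450) = -258*(-450) = 116100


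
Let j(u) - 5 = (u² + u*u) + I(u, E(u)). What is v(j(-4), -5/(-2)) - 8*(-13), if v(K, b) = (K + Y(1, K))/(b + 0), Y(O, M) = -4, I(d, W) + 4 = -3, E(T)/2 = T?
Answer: 572/5 ≈ 114.40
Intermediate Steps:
E(T) = 2*T
I(d, W) = -7 (I(d, W) = -4 - 3 = -7)
j(u) = -2 + 2*u² (j(u) = 5 + ((u² + u*u) - 7) = 5 + ((u² + u²) - 7) = 5 + (2*u² - 7) = 5 + (-7 + 2*u²) = -2 + 2*u²)
v(K, b) = (-4 + K)/b (v(K, b) = (K - 4)/(b + 0) = (-4 + K)/b)
v(j(-4), -5/(-2)) - 8*(-13) = (-4 + (-2 + 2*(-4)²))/((-5/(-2))) - 8*(-13) = (-4 + (-2 + 2*16))/((-5*(-½))) + 104 = (-4 + (-2 + 32))/(5/2) + 104 = 2*(-4 + 30)/5 + 104 = (⅖)*26 + 104 = 52/5 + 104 = 572/5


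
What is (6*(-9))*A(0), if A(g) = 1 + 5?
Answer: -324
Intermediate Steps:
A(g) = 6
(6*(-9))*A(0) = (6*(-9))*6 = -54*6 = -324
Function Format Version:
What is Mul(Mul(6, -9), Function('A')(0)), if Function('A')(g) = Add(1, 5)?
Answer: -324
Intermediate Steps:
Function('A')(g) = 6
Mul(Mul(6, -9), Function('A')(0)) = Mul(Mul(6, -9), 6) = Mul(-54, 6) = -324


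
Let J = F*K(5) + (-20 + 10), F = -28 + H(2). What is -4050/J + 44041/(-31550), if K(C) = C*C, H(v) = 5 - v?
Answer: 19962293/4006850 ≈ 4.9820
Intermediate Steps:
K(C) = C²
F = -25 (F = -28 + (5 - 1*2) = -28 + (5 - 2) = -28 + 3 = -25)
J = -635 (J = -25*5² + (-20 + 10) = -25*25 - 10 = -625 - 10 = -635)
-4050/J + 44041/(-31550) = -4050/(-635) + 44041/(-31550) = -4050*(-1/635) + 44041*(-1/31550) = 810/127 - 44041/31550 = 19962293/4006850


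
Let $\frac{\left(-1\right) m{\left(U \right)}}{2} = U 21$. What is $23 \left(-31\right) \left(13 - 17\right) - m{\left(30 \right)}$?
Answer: $4112$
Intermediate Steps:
$m{\left(U \right)} = - 42 U$ ($m{\left(U \right)} = - 2 U 21 = - 2 \cdot 21 U = - 42 U$)
$23 \left(-31\right) \left(13 - 17\right) - m{\left(30 \right)} = 23 \left(-31\right) \left(13 - 17\right) - \left(-42\right) 30 = - 713 \left(13 - 17\right) - -1260 = \left(-713\right) \left(-4\right) + 1260 = 2852 + 1260 = 4112$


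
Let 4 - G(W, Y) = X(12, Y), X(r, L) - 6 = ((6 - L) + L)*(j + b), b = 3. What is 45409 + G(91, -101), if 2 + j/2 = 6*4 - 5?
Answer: 45185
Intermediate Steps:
j = 34 (j = -4 + 2*(6*4 - 5) = -4 + 2*(24 - 5) = -4 + 2*19 = -4 + 38 = 34)
X(r, L) = 228 (X(r, L) = 6 + ((6 - L) + L)*(34 + 3) = 6 + 6*37 = 6 + 222 = 228)
G(W, Y) = -224 (G(W, Y) = 4 - 1*228 = 4 - 228 = -224)
45409 + G(91, -101) = 45409 - 224 = 45185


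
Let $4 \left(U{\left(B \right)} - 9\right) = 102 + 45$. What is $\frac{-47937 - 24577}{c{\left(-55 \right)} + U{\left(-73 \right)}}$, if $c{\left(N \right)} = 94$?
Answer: $- \frac{22312}{43} \approx -518.88$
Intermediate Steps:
$U{\left(B \right)} = \frac{183}{4}$ ($U{\left(B \right)} = 9 + \frac{102 + 45}{4} = 9 + \frac{1}{4} \cdot 147 = 9 + \frac{147}{4} = \frac{183}{4}$)
$\frac{-47937 - 24577}{c{\left(-55 \right)} + U{\left(-73 \right)}} = \frac{-47937 - 24577}{94 + \frac{183}{4}} = - \frac{72514}{\frac{559}{4}} = \left(-72514\right) \frac{4}{559} = - \frac{22312}{43}$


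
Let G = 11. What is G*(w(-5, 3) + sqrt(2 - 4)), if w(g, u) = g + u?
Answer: -22 + 11*I*sqrt(2) ≈ -22.0 + 15.556*I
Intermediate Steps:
G*(w(-5, 3) + sqrt(2 - 4)) = 11*((-5 + 3) + sqrt(2 - 4)) = 11*(-2 + sqrt(-2)) = 11*(-2 + I*sqrt(2)) = -22 + 11*I*sqrt(2)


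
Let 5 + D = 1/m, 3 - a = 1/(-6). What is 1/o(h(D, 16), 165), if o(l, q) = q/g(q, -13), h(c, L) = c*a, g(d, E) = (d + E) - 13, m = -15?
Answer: 139/165 ≈ 0.84242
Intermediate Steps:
a = 19/6 (a = 3 - 1/(-6) = 3 - (-1)/6 = 3 - 1*(-⅙) = 3 + ⅙ = 19/6 ≈ 3.1667)
g(d, E) = -13 + E + d (g(d, E) = (E + d) - 13 = -13 + E + d)
D = -76/15 (D = -5 + 1/(-15) = -5 - 1/15 = -76/15 ≈ -5.0667)
h(c, L) = 19*c/6 (h(c, L) = c*(19/6) = 19*c/6)
o(l, q) = q/(-26 + q) (o(l, q) = q/(-13 - 13 + q) = q/(-26 + q))
1/o(h(D, 16), 165) = 1/(165/(-26 + 165)) = 1/(165/139) = 139/165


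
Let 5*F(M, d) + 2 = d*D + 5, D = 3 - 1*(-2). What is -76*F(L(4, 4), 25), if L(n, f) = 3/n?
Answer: -9728/5 ≈ -1945.6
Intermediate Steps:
D = 5 (D = 3 + 2 = 5)
F(M, d) = ⅗ + d (F(M, d) = -⅖ + (d*5 + 5)/5 = -⅖ + (5*d + 5)/5 = -⅖ + (5 + 5*d)/5 = -⅖ + (1 + d) = ⅗ + d)
-76*F(L(4, 4), 25) = -76*(⅗ + 25) = -76*128/5 = -9728/5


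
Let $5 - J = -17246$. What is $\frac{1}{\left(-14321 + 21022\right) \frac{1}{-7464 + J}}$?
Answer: $\frac{9787}{6701} \approx 1.4605$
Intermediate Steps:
$J = 17251$ ($J = 5 - -17246 = 5 + 17246 = 17251$)
$\frac{1}{\left(-14321 + 21022\right) \frac{1}{-7464 + J}} = \frac{1}{\left(-14321 + 21022\right) \frac{1}{-7464 + 17251}} = \frac{1}{6701 \cdot \frac{1}{9787}} = \frac{1}{\frac{6701}{9787}} = \frac{9787}{6701}$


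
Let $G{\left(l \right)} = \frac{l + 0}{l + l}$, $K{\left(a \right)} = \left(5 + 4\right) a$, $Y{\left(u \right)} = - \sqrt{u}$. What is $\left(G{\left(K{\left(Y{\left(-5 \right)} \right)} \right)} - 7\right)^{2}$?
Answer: $\frac{169}{4} \approx 42.25$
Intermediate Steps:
$K{\left(a \right)} = 9 a$
$G{\left(l \right)} = \frac{1}{2}$ ($G{\left(l \right)} = \frac{l}{2 l} = l \frac{1}{2 l} = \frac{1}{2}$)
$\left(G{\left(K{\left(Y{\left(-5 \right)} \right)} \right)} - 7\right)^{2} = \left(\frac{1}{2} - 7\right)^{2} = \left(- \frac{13}{2}\right)^{2} = \frac{169}{4}$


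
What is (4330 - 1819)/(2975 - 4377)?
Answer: -2511/1402 ≈ -1.7910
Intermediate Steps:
(4330 - 1819)/(2975 - 4377) = 2511/(-1402) = 2511*(-1/1402) = -2511/1402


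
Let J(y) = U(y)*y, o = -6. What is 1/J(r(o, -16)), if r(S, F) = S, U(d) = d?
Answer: 1/36 ≈ 0.027778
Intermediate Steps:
J(y) = y**2 (J(y) = y*y = y**2)
1/J(r(o, -16)) = 1/((-6)**2) = 1/36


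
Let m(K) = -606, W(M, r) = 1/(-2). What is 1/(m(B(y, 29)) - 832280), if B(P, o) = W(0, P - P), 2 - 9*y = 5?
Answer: -1/832886 ≈ -1.2006e-6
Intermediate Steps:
y = -⅓ (y = 2/9 - ⅑*5 = 2/9 - 5/9 = -⅓ ≈ -0.33333)
W(M, r) = -½ (W(M, r) = 1*(-½) = -½)
B(P, o) = -½
1/(m(B(y, 29)) - 832280) = 1/(-606 - 832280) = 1/(-832886) = -1/832886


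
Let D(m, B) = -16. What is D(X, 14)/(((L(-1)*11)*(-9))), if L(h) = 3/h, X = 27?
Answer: -16/297 ≈ -0.053872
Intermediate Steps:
D(X, 14)/(((L(-1)*11)*(-9))) = -16/(((3/(-1))*11)*(-9)) = -16/(((3*(-1))*11)*(-9)) = -16/(-3*11*(-9)) = -16/((-33*(-9))) = -16/297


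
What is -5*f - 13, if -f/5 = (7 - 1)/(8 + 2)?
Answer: 2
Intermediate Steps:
f = -3 (f = -5*(7 - 1)/(8 + 2) = -30/10 = -5*⅗ = -3)
-5*f - 13 = -5*(-3) - 13 = 15 - 13 = 2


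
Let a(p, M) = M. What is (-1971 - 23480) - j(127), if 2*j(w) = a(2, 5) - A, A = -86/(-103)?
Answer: -5243335/206 ≈ -25453.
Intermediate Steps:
A = 86/103 (A = -86*(-1/103) = 86/103 ≈ 0.83495)
j(w) = 429/206 (j(w) = (5 - 1*86/103)/2 = (5 - 86/103)/2 = (½)*(429/103) = 429/206)
(-1971 - 23480) - j(127) = (-1971 - 23480) - 1*429/206 = -25451 - 429/206 = -5243335/206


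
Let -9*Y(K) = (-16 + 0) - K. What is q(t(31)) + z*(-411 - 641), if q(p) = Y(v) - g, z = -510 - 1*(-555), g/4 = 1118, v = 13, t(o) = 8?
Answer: -466279/9 ≈ -51809.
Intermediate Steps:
g = 4472 (g = 4*1118 = 4472)
z = 45 (z = -510 + 555 = 45)
Y(K) = 16/9 + K/9 (Y(K) = -((-16 + 0) - K)/9 = -(-16 - K)/9 = 16/9 + K/9)
q(p) = -40219/9 (q(p) = (16/9 + (⅑)*13) - 1*4472 = (16/9 + 13/9) - 4472 = 29/9 - 4472 = -40219/9)
q(t(31)) + z*(-411 - 641) = -40219/9 + 45*(-411 - 641) = -40219/9 + 45*(-1052) = -40219/9 - 47340 = -466279/9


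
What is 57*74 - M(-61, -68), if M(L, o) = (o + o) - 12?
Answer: 4366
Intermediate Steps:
M(L, o) = -12 + 2*o (M(L, o) = 2*o - 12 = -12 + 2*o)
57*74 - M(-61, -68) = 57*74 - (-12 + 2*(-68)) = 4218 - (-12 - 136) = 4218 - 1*(-148) = 4218 + 148 = 4366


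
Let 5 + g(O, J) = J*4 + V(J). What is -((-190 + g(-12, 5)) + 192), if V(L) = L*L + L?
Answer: -47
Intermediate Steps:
V(L) = L + L**2 (V(L) = L**2 + L = L + L**2)
g(O, J) = -5 + 4*J + J*(1 + J) (g(O, J) = -5 + (J*4 + J*(1 + J)) = -5 + (4*J + J*(1 + J)) = -5 + 4*J + J*(1 + J))
-((-190 + g(-12, 5)) + 192) = -((-190 + (-5 + 5**2 + 5*5)) + 192) = -((-190 + (-5 + 25 + 25)) + 192) = -((-190 + 45) + 192) = -(-145 + 192) = -1*47 = -47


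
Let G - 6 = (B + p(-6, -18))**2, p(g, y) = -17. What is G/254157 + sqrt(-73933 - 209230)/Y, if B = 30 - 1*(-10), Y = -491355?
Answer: 535/254157 - I*sqrt(283163)/491355 ≈ 0.002105 - 0.001083*I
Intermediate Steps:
B = 40 (B = 30 + 10 = 40)
G = 535 (G = 6 + (40 - 17)**2 = 6 + 23**2 = 6 + 529 = 535)
G/254157 + sqrt(-73933 - 209230)/Y = 535/254157 + sqrt(-73933 - 209230)/(-491355) = 535*(1/254157) + sqrt(-283163)*(-1/491355) = 535/254157 + (I*sqrt(283163))*(-1/491355) = 535/254157 - I*sqrt(283163)/491355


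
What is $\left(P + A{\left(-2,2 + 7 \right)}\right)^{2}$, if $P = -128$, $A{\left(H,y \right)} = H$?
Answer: $16900$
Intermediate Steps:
$\left(P + A{\left(-2,2 + 7 \right)}\right)^{2} = \left(-128 - 2\right)^{2} = \left(-130\right)^{2} = 16900$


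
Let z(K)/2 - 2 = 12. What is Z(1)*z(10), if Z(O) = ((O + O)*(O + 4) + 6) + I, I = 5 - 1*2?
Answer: 532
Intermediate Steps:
z(K) = 28 (z(K) = 4 + 2*12 = 4 + 24 = 28)
I = 3 (I = 5 - 2 = 3)
Z(O) = 9 + 2*O*(4 + O) (Z(O) = ((O + O)*(O + 4) + 6) + 3 = ((2*O)*(4 + O) + 6) + 3 = (2*O*(4 + O) + 6) + 3 = (6 + 2*O*(4 + O)) + 3 = 9 + 2*O*(4 + O))
Z(1)*z(10) = (9 + 2*1² + 8*1)*28 = (9 + 2*1 + 8)*28 = (9 + 2 + 8)*28 = 19*28 = 532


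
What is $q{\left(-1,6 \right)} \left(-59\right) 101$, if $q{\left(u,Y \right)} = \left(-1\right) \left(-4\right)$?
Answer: $-23836$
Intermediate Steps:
$q{\left(u,Y \right)} = 4$
$q{\left(-1,6 \right)} \left(-59\right) 101 = 4 \left(-59\right) 101 = \left(-236\right) 101 = -23836$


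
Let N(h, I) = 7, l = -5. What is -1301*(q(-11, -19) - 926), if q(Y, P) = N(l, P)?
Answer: 1195619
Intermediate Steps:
q(Y, P) = 7
-1301*(q(-11, -19) - 926) = -1301*(7 - 926) = -1301*(-919) = 1195619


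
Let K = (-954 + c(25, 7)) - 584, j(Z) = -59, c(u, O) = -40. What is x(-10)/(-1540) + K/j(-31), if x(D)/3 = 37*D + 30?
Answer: 124515/4543 ≈ 27.408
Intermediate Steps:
x(D) = 90 + 111*D (x(D) = 3*(37*D + 30) = 3*(30 + 37*D) = 90 + 111*D)
K = -1578 (K = (-954 - 40) - 584 = -994 - 584 = -1578)
x(-10)/(-1540) + K/j(-31) = (90 + 111*(-10))/(-1540) - 1578/(-59) = (90 - 1110)*(-1/1540) - 1578*(-1/59) = -1020*(-1/1540) + 1578/59 = 51/77 + 1578/59 = 124515/4543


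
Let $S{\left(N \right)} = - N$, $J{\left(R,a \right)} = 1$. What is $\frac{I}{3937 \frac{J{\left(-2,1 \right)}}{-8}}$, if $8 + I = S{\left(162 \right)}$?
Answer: $\frac{1360}{3937} \approx 0.34544$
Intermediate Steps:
$I = -170$ ($I = -8 - 162 = -170$)
$\frac{I}{3937 \frac{J{\left(-2,1 \right)}}{-8}} = - \frac{170}{3937 \cdot 1 \frac{1}{-8}} = - \frac{170}{3937 \cdot 1 \left(- \frac{1}{8}\right)} = - \frac{170}{3937 \left(- \frac{1}{8}\right)} = - \frac{170}{- \frac{3937}{8}} = \left(-170\right) \left(- \frac{8}{3937}\right) = \frac{1360}{3937}$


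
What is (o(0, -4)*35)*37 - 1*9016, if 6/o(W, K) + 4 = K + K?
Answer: -19327/2 ≈ -9663.5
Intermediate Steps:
o(W, K) = 6/(-4 + 2*K) (o(W, K) = 6/(-4 + (K + K)) = 6/(-4 + 2*K))
(o(0, -4)*35)*37 - 1*9016 = ((3/(-2 - 4))*35)*37 - 1*9016 = ((3/(-6))*35)*37 - 9016 = ((3*(-1/6))*35)*37 - 9016 = -1/2*35*37 - 9016 = -35/2*37 - 9016 = -1295/2 - 9016 = -19327/2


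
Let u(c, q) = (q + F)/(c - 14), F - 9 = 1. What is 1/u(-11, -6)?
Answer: -25/4 ≈ -6.2500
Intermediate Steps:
F = 10 (F = 9 + 1 = 10)
u(c, q) = (10 + q)/(-14 + c) (u(c, q) = (q + 10)/(c - 14) = (10 + q)/(-14 + c))
1/u(-11, -6) = 1/((10 - 6)/(-14 - 11)) = 1/(4/(-25)) = 1/(-1/25*4) = 1/(-4/25) = -25/4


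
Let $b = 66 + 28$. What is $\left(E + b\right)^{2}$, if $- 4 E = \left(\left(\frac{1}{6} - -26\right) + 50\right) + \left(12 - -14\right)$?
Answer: $\frac{2699449}{576} \approx 4686.5$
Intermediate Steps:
$E = - \frac{613}{24}$ ($E = - \frac{\left(\left(\frac{1}{6} - -26\right) + 50\right) + \left(12 - -14\right)}{4} = - \frac{\left(\left(\frac{1}{6} + 26\right) + 50\right) + \left(12 + 14\right)}{4} = - \frac{\left(\frac{157}{6} + 50\right) + 26}{4} = - \frac{\frac{457}{6} + 26}{4} = \left(- \frac{1}{4}\right) \frac{613}{6} = - \frac{613}{24} \approx -25.542$)
$b = 94$
$\left(E + b\right)^{2} = \left(- \frac{613}{24} + 94\right)^{2} = \left(\frac{1643}{24}\right)^{2} = \frac{2699449}{576}$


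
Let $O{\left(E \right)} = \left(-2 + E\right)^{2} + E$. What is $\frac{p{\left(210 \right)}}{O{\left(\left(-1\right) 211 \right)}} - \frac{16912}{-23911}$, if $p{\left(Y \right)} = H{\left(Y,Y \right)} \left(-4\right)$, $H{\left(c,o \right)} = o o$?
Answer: $- \frac{1727094152}{539886469} \approx -3.199$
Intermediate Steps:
$H{\left(c,o \right)} = o^{2}$
$p{\left(Y \right)} = - 4 Y^{2}$ ($p{\left(Y \right)} = Y^{2} \left(-4\right) = - 4 Y^{2}$)
$O{\left(E \right)} = E + \left(-2 + E\right)^{2}$
$\frac{p{\left(210 \right)}}{O{\left(\left(-1\right) 211 \right)}} - \frac{16912}{-23911} = \frac{\left(-4\right) 210^{2}}{\left(-1\right) 211 + \left(-2 - 211\right)^{2}} - \frac{16912}{-23911} = \frac{\left(-4\right) 44100}{-211 + \left(-2 - 211\right)^{2}} - - \frac{16912}{23911} = - \frac{176400}{-211 + \left(-213\right)^{2}} + \frac{16912}{23911} = - \frac{176400}{-211 + 45369} + \frac{16912}{23911} = - \frac{176400}{45158} + \frac{16912}{23911} = \left(-176400\right) \frac{1}{45158} + \frac{16912}{23911} = - \frac{88200}{22579} + \frac{16912}{23911} = - \frac{1727094152}{539886469}$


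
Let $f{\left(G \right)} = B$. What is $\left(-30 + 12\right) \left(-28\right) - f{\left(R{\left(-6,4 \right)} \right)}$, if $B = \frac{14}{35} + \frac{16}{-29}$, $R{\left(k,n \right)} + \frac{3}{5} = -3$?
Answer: $\frac{73102}{145} \approx 504.15$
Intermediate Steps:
$R{\left(k,n \right)} = - \frac{18}{5}$ ($R{\left(k,n \right)} = - \frac{3}{5} - 3 = - \frac{18}{5}$)
$B = - \frac{22}{145}$ ($B = 14 \cdot \frac{1}{35} + 16 \left(- \frac{1}{29}\right) = \frac{2}{5} - \frac{16}{29} = - \frac{22}{145} \approx -0.15172$)
$f{\left(G \right)} = - \frac{22}{145}$
$\left(-30 + 12\right) \left(-28\right) - f{\left(R{\left(-6,4 \right)} \right)} = \left(-30 + 12\right) \left(-28\right) - - \frac{22}{145} = \left(-18\right) \left(-28\right) + \frac{22}{145} = 504 + \frac{22}{145} = \frac{73102}{145}$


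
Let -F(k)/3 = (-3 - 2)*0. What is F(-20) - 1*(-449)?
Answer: 449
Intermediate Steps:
F(k) = 0 (F(k) = -3*(-3 - 2)*0 = -(-15)*0 = -3*0 = 0)
F(-20) - 1*(-449) = 0 - 1*(-449) = 0 + 449 = 449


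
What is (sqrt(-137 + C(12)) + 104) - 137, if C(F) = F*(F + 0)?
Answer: -33 + sqrt(7) ≈ -30.354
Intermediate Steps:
C(F) = F**2 (C(F) = F*F = F**2)
(sqrt(-137 + C(12)) + 104) - 137 = (sqrt(-137 + 12**2) + 104) - 137 = (sqrt(-137 + 144) + 104) - 137 = (sqrt(7) + 104) - 137 = (104 + sqrt(7)) - 137 = -33 + sqrt(7)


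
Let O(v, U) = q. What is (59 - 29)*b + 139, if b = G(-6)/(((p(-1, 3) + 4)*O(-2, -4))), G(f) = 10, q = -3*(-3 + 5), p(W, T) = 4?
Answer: 531/4 ≈ 132.75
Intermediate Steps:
q = -6 (q = -3*2 = -6)
O(v, U) = -6
b = -5/24 (b = 10/(((4 + 4)*(-6))) = 10/((8*(-6))) = 10/(-48) = 10*(-1/48) = -5/24 ≈ -0.20833)
(59 - 29)*b + 139 = (59 - 29)*(-5/24) + 139 = 30*(-5/24) + 139 = -25/4 + 139 = 531/4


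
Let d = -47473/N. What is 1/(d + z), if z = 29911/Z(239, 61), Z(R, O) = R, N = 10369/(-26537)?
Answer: 2478191/301400196398 ≈ 8.2223e-6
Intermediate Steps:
N = -10369/26537 (N = 10369*(-1/26537) = -10369/26537 ≈ -0.39074)
z = 29911/239 ≈ 125.15
d = 1259791001/10369 (d = -47473/(-10369/26537) = -47473*(-26537/10369) = 1259791001/10369 ≈ 1.2150e+5)
1/(d + z) = 1/(1259791001/10369 + 29911/239) = 1/(301400196398/2478191) = 2478191/301400196398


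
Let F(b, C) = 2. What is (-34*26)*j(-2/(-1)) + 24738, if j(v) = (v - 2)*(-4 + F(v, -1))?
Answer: 24738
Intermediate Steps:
j(v) = 4 - 2*v (j(v) = (v - 2)*(-4 + 2) = (-2 + v)*(-2) = 4 - 2*v)
(-34*26)*j(-2/(-1)) + 24738 = (-34*26)*(4 - (-4)/(-1)) + 24738 = -884*(4 - (-4)*(-1)) + 24738 = -884*(4 - 2*2) + 24738 = -884*(4 - 4) + 24738 = -884*0 + 24738 = 0 + 24738 = 24738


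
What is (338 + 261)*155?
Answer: 92845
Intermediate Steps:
(338 + 261)*155 = 599*155 = 92845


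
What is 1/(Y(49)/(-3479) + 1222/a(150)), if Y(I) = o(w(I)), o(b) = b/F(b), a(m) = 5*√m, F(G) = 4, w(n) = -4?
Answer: -6523125/9036937393247 + 184880061275*√6/9036937393247 ≈ 0.050112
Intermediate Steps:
o(b) = b/4
Y(I) = -1 (Y(I) = (¼)*(-4) = -1)
1/(Y(49)/(-3479) + 1222/a(150)) = 1/(-1/(-3479) + 1222/((5*√150))) = 1/(-1*(-1/3479) + 1222/((5*(5*√6)))) = 1/(1/3479 + 1222/((25*√6))) = 1/(1/3479 + 1222*(√6/150)) = 1/(1/3479 + 611*√6/75)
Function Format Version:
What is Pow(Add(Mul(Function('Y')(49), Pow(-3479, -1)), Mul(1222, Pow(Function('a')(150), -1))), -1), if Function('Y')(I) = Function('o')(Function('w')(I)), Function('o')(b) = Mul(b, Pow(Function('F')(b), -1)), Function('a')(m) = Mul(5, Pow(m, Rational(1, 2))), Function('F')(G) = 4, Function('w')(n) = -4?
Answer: Add(Rational(-6523125, 9036937393247), Mul(Rational(184880061275, 9036937393247), Pow(6, Rational(1, 2)))) ≈ 0.050112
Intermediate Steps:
Function('o')(b) = Mul(Rational(1, 4), b) (Function('o')(b) = Mul(b, Pow(4, -1)) = Mul(b, Rational(1, 4)) = Mul(Rational(1, 4), b))
Function('Y')(I) = -1 (Function('Y')(I) = Mul(Rational(1, 4), -4) = -1)
Pow(Add(Mul(Function('Y')(49), Pow(-3479, -1)), Mul(1222, Pow(Function('a')(150), -1))), -1) = Pow(Add(Mul(-1, Pow(-3479, -1)), Mul(1222, Pow(Mul(5, Pow(150, Rational(1, 2))), -1))), -1) = Pow(Add(Mul(-1, Rational(-1, 3479)), Mul(1222, Pow(Mul(5, Mul(5, Pow(6, Rational(1, 2)))), -1))), -1) = Pow(Add(Rational(1, 3479), Mul(1222, Pow(Mul(25, Pow(6, Rational(1, 2))), -1))), -1) = Pow(Add(Rational(1, 3479), Mul(1222, Mul(Rational(1, 150), Pow(6, Rational(1, 2))))), -1) = Pow(Add(Rational(1, 3479), Mul(Rational(611, 75), Pow(6, Rational(1, 2)))), -1)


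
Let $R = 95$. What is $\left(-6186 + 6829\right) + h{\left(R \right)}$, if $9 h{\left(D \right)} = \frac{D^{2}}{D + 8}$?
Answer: $\frac{605086}{927} \approx 652.74$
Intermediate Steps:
$h{\left(D \right)} = \frac{D^{2}}{9 \left(8 + D\right)}$ ($h{\left(D \right)} = \frac{\frac{1}{D + 8} D^{2}}{9} = \frac{\frac{1}{8 + D} D^{2}}{9} = \frac{D^{2} \frac{1}{8 + D}}{9} = \frac{D^{2}}{9 \left(8 + D\right)}$)
$\left(-6186 + 6829\right) + h{\left(R \right)} = \left(-6186 + 6829\right) + \frac{95^{2}}{9 \left(8 + 95\right)} = 643 + \frac{1}{9} \cdot 9025 \cdot \frac{1}{103} = 643 + \frac{9025}{927} = \frac{605086}{927}$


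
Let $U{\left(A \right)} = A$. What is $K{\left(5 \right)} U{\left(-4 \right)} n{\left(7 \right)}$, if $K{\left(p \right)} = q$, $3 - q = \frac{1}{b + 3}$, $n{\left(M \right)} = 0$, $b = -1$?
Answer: $0$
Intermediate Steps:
$q = \frac{5}{2}$ ($q = 3 - \frac{1}{-1 + 3} = 3 - \frac{1}{2} = \frac{5}{2} \approx 2.5$)
$K{\left(p \right)} = \frac{5}{2}$
$K{\left(5 \right)} U{\left(-4 \right)} n{\left(7 \right)} = \frac{5}{2} \left(-4\right) 0 = \left(-10\right) 0 = 0$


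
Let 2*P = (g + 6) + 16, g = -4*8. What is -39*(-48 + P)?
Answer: 2067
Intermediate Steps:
g = -32
P = -5 (P = ((-32 + 6) + 16)/2 = (-26 + 16)/2 = (½)*(-10) = -5)
-39*(-48 + P) = -39*(-48 - 5) = -39*(-53) = 2067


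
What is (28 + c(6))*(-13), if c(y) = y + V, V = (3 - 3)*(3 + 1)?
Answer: -442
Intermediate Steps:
V = 0 (V = 0*4 = 0)
c(y) = y (c(y) = y + 0 = y)
(28 + c(6))*(-13) = (28 + 6)*(-13) = 34*(-13) = -442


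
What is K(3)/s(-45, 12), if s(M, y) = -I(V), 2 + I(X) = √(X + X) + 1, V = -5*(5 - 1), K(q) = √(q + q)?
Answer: √6/41 + 4*I*√15/41 ≈ 0.059744 + 0.37785*I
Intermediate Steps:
K(q) = √2*√q (K(q) = √(2*q) = √2*√q)
V = -20 (V = -5*4 = -20)
I(X) = -1 + √2*√X (I(X) = -2 + (√(X + X) + 1) = -2 + (√(2*X) + 1) = -2 + (√2*√X + 1) = -2 + (1 + √2*√X) = -1 + √2*√X)
s(M, y) = 1 - 2*I*√10 (s(M, y) = -(-1 + √2*√(-20)) = -(-1 + √2*(2*I*√5)) = -(-1 + 2*I*√10) = 1 - 2*I*√10)
K(3)/s(-45, 12) = (√2*√3)/(1 - 2*I*√10) = √6/(1 - 2*I*√10)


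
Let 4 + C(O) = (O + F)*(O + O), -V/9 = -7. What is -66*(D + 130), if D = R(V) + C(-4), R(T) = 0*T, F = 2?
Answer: -9372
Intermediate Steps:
V = 63 (V = -9*(-7) = 63)
C(O) = -4 + 2*O*(2 + O) (C(O) = -4 + (O + 2)*(O + O) = -4 + (2 + O)*(2*O) = -4 + 2*O*(2 + O))
R(T) = 0
D = 12 (D = 0 + (-4 + 2*(-4)² + 4*(-4)) = 0 + (-4 + 2*16 - 16) = 0 + (-4 + 32 - 16) = 0 + 12 = 12)
-66*(D + 130) = -66*(12 + 130) = -66*142 = -9372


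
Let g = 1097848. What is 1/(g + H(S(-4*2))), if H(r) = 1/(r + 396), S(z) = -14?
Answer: 382/419377937 ≈ 9.1087e-7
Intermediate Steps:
H(r) = 1/(396 + r)
1/(g + H(S(-4*2))) = 1/(1097848 + 1/(396 - 14)) = 1/(1097848 + 1/382) = 1/(419377937/382) = 382/419377937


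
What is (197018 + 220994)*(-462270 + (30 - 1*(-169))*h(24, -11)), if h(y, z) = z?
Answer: -194149435508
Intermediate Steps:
(197018 + 220994)*(-462270 + (30 - 1*(-169))*h(24, -11)) = (197018 + 220994)*(-462270 + (30 - 1*(-169))*(-11)) = 418012*(-462270 + (30 + 169)*(-11)) = 418012*(-462270 + 199*(-11)) = 418012*(-462270 - 2189) = 418012*(-464459) = -194149435508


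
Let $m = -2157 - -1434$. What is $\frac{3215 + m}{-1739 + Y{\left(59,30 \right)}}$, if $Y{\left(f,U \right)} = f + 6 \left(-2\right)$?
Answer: $- \frac{623}{423} \approx -1.4728$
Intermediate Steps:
$m = -723$ ($m = -2157 + 1434 = -723$)
$Y{\left(f,U \right)} = -12 + f$ ($Y{\left(f,U \right)} = f - 12 = -12 + f$)
$\frac{3215 + m}{-1739 + Y{\left(59,30 \right)}} = \frac{3215 - 723}{-1739 + \left(-12 + 59\right)} = \frac{2492}{-1739 + 47} = \frac{2492}{-1692} = 2492 \left(- \frac{1}{1692}\right) = - \frac{623}{423}$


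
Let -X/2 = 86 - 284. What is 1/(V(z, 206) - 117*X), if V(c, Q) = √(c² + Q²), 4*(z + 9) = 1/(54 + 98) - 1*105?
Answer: -17127272448/793524640711471 - 608*√16146349265/793524640711471 ≈ -2.1681e-5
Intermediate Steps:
X = 396 (X = -2*(86 - 284) = -2*(-198) = 396)
z = -21431/608 (z = -9 + (1/(54 + 98) - 1*105)/4 = -9 + (1/152 - 105)/4 = -9 + (¼)*(-15959/152) = -9 - 15959/608 = -21431/608 ≈ -35.248)
V(c, Q) = √(Q² + c²)
1/(V(z, 206) - 117*X) = 1/(√(206² + (-21431/608)²) - 117*396) = 1/(√(42436 + 459287761/369664) - 46332) = 1/(√(16146349265/369664) - 46332) = 1/(√16146349265/608 - 46332) = 1/(-46332 + √16146349265/608)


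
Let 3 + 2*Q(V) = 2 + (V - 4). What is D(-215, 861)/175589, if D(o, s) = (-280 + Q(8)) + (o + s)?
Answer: 735/351178 ≈ 0.0020930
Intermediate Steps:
Q(V) = -5/2 + V/2 (Q(V) = -3/2 + (2 + (V - 4))/2 = -3/2 + (2 + (-4 + V))/2 = -3/2 + (-2 + V)/2 = -3/2 + (-1 + V/2) = -5/2 + V/2)
D(o, s) = -557/2 + o + s (D(o, s) = (-280 + (-5/2 + (½)*8)) + (o + s) = (-280 + (-5/2 + 4)) + (o + s) = (-280 + 3/2) + (o + s) = -557/2 + (o + s) = -557/2 + o + s)
D(-215, 861)/175589 = (-557/2 - 215 + 861)/175589 = (735/2)*(1/175589) = 735/351178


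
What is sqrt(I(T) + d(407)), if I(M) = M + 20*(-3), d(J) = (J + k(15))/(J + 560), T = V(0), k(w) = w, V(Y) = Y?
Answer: I*sqrt(55697266)/967 ≈ 7.7177*I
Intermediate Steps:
T = 0
d(J) = (15 + J)/(560 + J) (d(J) = (J + 15)/(J + 560) = (15 + J)/(560 + J))
I(M) = -60 + M (I(M) = M - 60 = -60 + M)
sqrt(I(T) + d(407)) = sqrt((-60 + 0) + (15 + 407)/(560 + 407)) = sqrt(-60 + 422/967) = sqrt(-57598/967) = I*sqrt(55697266)/967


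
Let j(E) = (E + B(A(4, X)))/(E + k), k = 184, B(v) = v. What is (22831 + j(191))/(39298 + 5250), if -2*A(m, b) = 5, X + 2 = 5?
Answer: 17123627/33411000 ≈ 0.51252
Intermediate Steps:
X = 3 (X = -2 + 5 = 3)
A(m, b) = -5/2 (A(m, b) = -½*5 = -5/2)
j(E) = (-5/2 + E)/(184 + E) (j(E) = (E - 5/2)/(E + 184) = (-5/2 + E)/(184 + E))
(22831 + j(191))/(39298 + 5250) = (22831 + (-5/2 + 191)/(184 + 191))/(39298 + 5250) = (22831 + (377/2)/375)/44548 = (22831 + (1/375)*(377/2))*(1/44548) = (22831 + 377/750)*(1/44548) = (17123627/750)*(1/44548) = 17123627/33411000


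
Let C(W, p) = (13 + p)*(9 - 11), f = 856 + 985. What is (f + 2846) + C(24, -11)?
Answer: 4683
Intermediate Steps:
f = 1841
C(W, p) = -26 - 2*p (C(W, p) = (13 + p)*(-2) = -26 - 2*p)
(f + 2846) + C(24, -11) = (1841 + 2846) + (-26 - 2*(-11)) = 4687 + (-26 + 22) = 4687 - 4 = 4683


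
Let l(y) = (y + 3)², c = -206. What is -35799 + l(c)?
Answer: 5410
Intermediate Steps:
l(y) = (3 + y)²
-35799 + l(c) = -35799 + (3 - 206)² = -35799 + (-203)² = -35799 + 41209 = 5410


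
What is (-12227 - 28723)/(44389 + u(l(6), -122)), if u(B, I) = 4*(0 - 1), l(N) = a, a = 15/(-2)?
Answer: -2730/2959 ≈ -0.92261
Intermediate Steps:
a = -15/2 (a = 15*(-½) = -15/2 ≈ -7.5000)
l(N) = -15/2
u(B, I) = -4 (u(B, I) = 4*(-1) = -4)
(-12227 - 28723)/(44389 + u(l(6), -122)) = (-12227 - 28723)/(44389 - 4) = -40950/44385 = -40950*1/44385 = -2730/2959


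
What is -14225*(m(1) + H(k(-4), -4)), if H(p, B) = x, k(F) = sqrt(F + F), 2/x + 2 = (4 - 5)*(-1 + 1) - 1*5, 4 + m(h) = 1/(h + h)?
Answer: 753925/14 ≈ 53852.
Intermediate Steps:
m(h) = -4 + 1/(2*h) (m(h) = -4 + 1/(h + h) = -4 + 1/(2*h))
x = -2/7 (x = 2/(-2 + ((4 - 5)*(-1 + 1) - 1*5)) = 2/(-2 + (-1*0 - 5)) = 2/(-2 + (0 - 5)) = 2/(-2 - 5) = 2/(-7) = 2*(-1/7) = -2/7 ≈ -0.28571)
k(F) = sqrt(2)*sqrt(F) (k(F) = sqrt(2*F) = sqrt(2)*sqrt(F))
H(p, B) = -2/7
-14225*(m(1) + H(k(-4), -4)) = -14225*((-4 + (1/2)/1) - 2/7) = -14225*((-4 + (1/2)*1) - 2/7) = -14225*((-4 + 1/2) - 2/7) = -14225*(-7/2 - 2/7) = -14225*(-53/14) = 753925/14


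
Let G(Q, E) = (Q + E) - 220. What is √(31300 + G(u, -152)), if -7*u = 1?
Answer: 3*√168385/7 ≈ 175.86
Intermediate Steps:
u = -⅐ (u = -⅐*1 = -⅐ ≈ -0.14286)
G(Q, E) = -220 + E + Q (G(Q, E) = (E + Q) - 220 = -220 + E + Q)
√(31300 + G(u, -152)) = √(31300 + (-220 - 152 - ⅐)) = √(31300 - 2605/7) = √(216495/7) = 3*√168385/7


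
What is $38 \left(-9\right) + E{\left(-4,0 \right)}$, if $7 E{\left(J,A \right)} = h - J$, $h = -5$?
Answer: $- \frac{2395}{7} \approx -342.14$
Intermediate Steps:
$E{\left(J,A \right)} = - \frac{5}{7} - \frac{J}{7}$ ($E{\left(J,A \right)} = \frac{-5 - J}{7} = - \frac{5}{7} - \frac{J}{7}$)
$38 \left(-9\right) + E{\left(-4,0 \right)} = 38 \left(-9\right) - \frac{1}{7} = -342 + \left(- \frac{5}{7} + \frac{4}{7}\right) = -342 - \frac{1}{7} = - \frac{2395}{7}$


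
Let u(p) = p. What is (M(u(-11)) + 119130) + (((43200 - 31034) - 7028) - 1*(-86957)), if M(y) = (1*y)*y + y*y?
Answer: 211467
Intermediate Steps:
M(y) = 2*y² (M(y) = y*y + y² = y² + y² = 2*y²)
(M(u(-11)) + 119130) + (((43200 - 31034) - 7028) - 1*(-86957)) = (2*(-11)² + 119130) + (((43200 - 31034) - 7028) - 1*(-86957)) = (2*121 + 119130) + ((12166 - 7028) + 86957) = (242 + 119130) + (5138 + 86957) = 119372 + 92095 = 211467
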